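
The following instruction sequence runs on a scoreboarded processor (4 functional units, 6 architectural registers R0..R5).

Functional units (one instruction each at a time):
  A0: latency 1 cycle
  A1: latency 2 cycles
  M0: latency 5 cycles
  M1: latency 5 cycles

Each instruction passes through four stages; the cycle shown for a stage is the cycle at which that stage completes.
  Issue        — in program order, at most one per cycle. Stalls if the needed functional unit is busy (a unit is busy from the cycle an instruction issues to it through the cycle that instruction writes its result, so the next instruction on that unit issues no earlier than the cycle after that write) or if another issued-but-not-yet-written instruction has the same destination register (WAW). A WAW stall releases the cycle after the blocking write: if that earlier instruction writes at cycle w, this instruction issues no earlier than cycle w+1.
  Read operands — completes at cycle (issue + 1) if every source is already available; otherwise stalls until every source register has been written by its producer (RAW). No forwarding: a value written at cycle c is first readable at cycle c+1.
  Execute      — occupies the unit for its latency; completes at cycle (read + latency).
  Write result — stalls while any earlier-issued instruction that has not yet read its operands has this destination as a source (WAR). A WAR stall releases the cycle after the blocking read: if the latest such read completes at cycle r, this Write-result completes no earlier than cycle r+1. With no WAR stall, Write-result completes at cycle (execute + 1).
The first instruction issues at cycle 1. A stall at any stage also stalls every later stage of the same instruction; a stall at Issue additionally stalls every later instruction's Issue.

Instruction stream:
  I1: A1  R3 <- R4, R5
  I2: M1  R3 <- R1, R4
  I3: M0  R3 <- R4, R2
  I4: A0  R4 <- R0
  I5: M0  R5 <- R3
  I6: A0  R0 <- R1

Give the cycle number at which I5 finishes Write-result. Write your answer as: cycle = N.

cycle = 29

1) issue 1, read 2, done 4, write 5
2) issue 6, read 7, done 12, write 13  <WAW R3: wait I1 write@5>
3) issue 14, read 15, done 20, write 21  <WAW R3: wait I2 write@13>
4) issue 15, read 16, done 17, write 18
5) issue 22, read 23, done 28, write 29  <struct: M0 busy until I3 writes@21>
6) issue 23, read 24, done 25, write 26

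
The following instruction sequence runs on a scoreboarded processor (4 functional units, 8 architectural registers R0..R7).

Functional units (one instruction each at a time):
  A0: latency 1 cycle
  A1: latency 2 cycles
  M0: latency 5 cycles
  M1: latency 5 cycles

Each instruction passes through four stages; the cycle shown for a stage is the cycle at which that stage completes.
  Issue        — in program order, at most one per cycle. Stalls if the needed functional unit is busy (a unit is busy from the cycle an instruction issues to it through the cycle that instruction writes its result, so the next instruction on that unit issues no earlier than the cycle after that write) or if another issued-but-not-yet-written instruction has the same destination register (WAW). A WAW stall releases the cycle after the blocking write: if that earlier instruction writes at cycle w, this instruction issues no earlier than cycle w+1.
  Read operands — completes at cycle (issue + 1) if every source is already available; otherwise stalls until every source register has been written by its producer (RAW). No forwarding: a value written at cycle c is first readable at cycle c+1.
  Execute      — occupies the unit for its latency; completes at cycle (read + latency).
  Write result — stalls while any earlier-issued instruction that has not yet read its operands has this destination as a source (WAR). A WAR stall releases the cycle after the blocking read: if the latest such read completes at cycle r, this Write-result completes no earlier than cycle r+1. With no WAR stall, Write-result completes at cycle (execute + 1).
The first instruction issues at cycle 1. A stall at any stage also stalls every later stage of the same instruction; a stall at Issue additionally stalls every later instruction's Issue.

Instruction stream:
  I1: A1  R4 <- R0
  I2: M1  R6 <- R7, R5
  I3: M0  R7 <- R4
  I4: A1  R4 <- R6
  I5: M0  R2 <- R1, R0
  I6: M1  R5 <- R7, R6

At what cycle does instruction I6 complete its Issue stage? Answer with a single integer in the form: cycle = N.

cycle = 14

I1: IS=1 RO=2 EX=4 WR=5
I2: IS=2 RO=3 EX=8 WR=9
I3: IS=3 RO=6 EX=11 WR=12  [RAW R4: wait I1 write@5]
I4: IS=6 RO=10 EX=12 WR=13  [struct: A1 busy until I1 writes@5; RAW R6: wait I2 write@9]
I5: IS=13 RO=14 EX=19 WR=20  [struct: M0 busy until I3 writes@12]
I6: IS=14 RO=15 EX=20 WR=21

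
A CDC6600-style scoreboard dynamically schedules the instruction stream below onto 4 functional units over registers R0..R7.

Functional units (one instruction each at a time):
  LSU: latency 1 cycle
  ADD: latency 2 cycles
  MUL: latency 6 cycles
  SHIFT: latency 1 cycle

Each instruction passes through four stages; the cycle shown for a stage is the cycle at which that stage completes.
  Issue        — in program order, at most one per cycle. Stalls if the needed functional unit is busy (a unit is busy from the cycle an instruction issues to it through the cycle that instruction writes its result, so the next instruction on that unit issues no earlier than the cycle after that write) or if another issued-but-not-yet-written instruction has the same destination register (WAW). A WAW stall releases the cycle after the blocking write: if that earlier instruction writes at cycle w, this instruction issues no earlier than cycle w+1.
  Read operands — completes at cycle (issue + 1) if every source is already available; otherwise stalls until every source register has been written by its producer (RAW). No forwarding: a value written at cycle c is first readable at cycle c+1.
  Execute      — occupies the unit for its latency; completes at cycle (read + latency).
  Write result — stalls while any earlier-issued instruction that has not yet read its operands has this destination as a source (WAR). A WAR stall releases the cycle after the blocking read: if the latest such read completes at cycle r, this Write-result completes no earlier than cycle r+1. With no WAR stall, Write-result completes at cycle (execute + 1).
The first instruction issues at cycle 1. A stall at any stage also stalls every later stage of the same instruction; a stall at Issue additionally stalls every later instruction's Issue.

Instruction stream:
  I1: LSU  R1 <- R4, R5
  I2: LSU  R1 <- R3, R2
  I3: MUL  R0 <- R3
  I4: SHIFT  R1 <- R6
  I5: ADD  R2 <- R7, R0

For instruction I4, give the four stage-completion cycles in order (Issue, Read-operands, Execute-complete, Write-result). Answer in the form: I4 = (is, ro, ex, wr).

I4 = (9, 10, 11, 12)

I1 -> (1, 2, 3, 4)
I2 -> (5, 6, 7, 8)  // struct: LSU busy until I1 writes@4
I3 -> (6, 7, 13, 14)
I4 -> (9, 10, 11, 12)  // WAW R1: wait I2 write@8
I5 -> (10, 15, 17, 18)  // RAW R0: wait I3 write@14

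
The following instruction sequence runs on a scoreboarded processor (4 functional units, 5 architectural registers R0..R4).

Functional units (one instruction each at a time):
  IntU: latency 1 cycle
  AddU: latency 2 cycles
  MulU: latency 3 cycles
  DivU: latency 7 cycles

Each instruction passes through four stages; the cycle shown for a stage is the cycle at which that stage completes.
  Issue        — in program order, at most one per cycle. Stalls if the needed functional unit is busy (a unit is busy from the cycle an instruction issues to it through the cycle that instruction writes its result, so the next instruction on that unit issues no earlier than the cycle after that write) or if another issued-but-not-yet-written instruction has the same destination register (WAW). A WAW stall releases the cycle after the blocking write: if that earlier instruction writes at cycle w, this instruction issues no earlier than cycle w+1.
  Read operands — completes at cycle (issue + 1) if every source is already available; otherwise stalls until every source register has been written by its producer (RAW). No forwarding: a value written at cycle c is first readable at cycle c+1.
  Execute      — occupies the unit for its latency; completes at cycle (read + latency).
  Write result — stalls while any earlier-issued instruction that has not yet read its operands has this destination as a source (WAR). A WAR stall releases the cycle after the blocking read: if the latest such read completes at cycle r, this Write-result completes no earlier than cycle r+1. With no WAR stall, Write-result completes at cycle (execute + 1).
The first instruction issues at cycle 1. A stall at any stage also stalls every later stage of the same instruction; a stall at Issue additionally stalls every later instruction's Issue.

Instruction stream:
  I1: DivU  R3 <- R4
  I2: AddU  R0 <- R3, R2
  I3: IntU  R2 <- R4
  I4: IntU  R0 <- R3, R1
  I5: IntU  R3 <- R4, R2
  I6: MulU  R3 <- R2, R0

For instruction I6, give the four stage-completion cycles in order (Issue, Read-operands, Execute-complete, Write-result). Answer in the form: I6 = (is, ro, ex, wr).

I6 = (23, 24, 27, 28)

c1: I1 dispatched to DivU
c2: I1 operands ready | I2 dispatched to AddU
c3: I3 dispatched to IntU
c4: I3 operands ready
c5: I3 complete
c9: I1 complete
c10: R3←I1
c11: I2 operands ready
c12: R2←I3
c13: I2 complete
c14: R0←I2
c15: I4 dispatched to IntU
c16: I4 operands ready
c17: I4 complete
c18: R0←I4
c19: I5 dispatched to IntU
c20: I5 operands ready
c21: I5 complete
c22: R3←I5
c23: I6 dispatched to MulU
c24: I6 operands ready
c27: I6 complete
c28: R3←I6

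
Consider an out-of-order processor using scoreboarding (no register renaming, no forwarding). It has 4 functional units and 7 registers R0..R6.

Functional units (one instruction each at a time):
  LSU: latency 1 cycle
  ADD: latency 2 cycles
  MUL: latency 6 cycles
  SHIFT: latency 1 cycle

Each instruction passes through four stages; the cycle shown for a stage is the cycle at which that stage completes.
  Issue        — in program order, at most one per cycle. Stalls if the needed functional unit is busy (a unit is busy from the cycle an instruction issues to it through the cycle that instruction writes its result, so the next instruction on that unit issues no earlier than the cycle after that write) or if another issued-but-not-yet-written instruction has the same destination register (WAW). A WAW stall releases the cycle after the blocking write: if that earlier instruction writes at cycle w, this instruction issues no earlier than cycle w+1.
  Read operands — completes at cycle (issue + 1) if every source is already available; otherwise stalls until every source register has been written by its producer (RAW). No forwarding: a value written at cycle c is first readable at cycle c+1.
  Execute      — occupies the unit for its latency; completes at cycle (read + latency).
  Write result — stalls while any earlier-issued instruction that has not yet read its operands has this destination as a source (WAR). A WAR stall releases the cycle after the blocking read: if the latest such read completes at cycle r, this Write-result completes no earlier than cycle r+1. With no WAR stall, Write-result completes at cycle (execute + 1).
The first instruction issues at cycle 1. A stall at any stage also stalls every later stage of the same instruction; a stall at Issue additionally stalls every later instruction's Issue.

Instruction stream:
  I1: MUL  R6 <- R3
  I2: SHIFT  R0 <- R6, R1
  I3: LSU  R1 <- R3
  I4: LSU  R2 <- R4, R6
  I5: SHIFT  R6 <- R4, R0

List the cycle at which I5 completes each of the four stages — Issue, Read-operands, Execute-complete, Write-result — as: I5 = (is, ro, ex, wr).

I5 = (13, 14, 15, 16)

t=1  I1 issues→MUL
t=2  I1 reads, I2 issues→SHIFT
t=3  I3 issues→LSU
t=4  I3 reads
t=5  I3 exec-done
t=8  I1 exec-done
t=9  I1 writes R6
t=10  I2 reads
t=11  I2 exec-done, I3 writes R1
t=12  I2 writes R0, I4 issues→LSU
t=13  I4 reads, I5 issues→SHIFT
t=14  I4 exec-done, I5 reads
t=15  I4 writes R2, I5 exec-done
t=16  I5 writes R6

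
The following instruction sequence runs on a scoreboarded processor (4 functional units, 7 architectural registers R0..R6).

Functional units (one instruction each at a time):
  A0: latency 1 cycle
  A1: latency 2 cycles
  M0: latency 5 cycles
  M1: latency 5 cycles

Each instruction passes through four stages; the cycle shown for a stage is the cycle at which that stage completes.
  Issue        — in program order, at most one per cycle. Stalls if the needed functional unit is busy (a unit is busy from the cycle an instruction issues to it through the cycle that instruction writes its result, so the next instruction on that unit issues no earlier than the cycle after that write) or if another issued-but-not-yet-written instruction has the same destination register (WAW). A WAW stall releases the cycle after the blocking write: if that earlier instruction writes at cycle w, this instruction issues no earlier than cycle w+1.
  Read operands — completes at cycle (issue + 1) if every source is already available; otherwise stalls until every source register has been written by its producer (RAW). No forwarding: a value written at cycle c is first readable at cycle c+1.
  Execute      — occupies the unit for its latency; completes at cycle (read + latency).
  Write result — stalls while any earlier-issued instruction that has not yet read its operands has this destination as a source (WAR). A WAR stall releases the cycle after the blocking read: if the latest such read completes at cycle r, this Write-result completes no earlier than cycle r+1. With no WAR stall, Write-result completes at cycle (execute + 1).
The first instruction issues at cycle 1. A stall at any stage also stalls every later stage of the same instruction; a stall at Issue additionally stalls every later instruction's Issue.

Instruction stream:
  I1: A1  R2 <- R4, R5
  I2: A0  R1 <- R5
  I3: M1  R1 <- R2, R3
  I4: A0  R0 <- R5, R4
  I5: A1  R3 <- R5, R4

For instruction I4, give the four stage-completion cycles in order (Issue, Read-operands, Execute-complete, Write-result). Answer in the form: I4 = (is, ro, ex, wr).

I4 = (7, 8, 9, 10)

  I1 | 1 | 2 | 4 | 5
  I2 | 2 | 3 | 4 | 5
  I3 | 6 | 7 | 12 | 13   WAW R1: wait I2 write@5
  I4 | 7 | 8 | 9 | 10
  I5 | 8 | 9 | 11 | 12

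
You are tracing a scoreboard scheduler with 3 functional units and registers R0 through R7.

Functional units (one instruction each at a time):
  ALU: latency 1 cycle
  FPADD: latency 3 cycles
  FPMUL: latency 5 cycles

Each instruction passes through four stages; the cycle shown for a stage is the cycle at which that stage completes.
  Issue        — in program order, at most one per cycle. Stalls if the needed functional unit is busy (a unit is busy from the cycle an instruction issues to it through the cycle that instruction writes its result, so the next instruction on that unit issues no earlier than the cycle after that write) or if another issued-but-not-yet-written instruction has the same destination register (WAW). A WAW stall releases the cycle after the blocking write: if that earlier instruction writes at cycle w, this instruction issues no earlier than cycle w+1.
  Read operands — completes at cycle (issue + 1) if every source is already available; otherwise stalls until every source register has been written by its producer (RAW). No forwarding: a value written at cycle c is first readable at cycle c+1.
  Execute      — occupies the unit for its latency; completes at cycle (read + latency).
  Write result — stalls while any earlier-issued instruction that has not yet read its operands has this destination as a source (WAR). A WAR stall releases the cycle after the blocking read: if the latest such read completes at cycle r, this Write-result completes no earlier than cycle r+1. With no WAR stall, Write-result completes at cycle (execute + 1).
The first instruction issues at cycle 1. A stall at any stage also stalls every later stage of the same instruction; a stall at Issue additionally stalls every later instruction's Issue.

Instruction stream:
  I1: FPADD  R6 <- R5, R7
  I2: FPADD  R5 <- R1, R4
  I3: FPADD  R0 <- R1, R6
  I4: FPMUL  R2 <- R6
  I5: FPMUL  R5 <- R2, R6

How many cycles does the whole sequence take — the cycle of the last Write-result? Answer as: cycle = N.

[1] I1 issues→FPADD
[2] I1 reads
[5] I1 exec-done
[6] I1 writes R6
[7] I2 issues→FPADD
[8] I2 reads
[11] I2 exec-done
[12] I2 writes R5
[13] I3 issues→FPADD
[14] I3 reads | I4 issues→FPMUL
[15] I4 reads
[17] I3 exec-done
[18] I3 writes R0
[20] I4 exec-done
[21] I4 writes R2
[22] I5 issues→FPMUL
[23] I5 reads
[28] I5 exec-done
[29] I5 writes R5

cycle = 29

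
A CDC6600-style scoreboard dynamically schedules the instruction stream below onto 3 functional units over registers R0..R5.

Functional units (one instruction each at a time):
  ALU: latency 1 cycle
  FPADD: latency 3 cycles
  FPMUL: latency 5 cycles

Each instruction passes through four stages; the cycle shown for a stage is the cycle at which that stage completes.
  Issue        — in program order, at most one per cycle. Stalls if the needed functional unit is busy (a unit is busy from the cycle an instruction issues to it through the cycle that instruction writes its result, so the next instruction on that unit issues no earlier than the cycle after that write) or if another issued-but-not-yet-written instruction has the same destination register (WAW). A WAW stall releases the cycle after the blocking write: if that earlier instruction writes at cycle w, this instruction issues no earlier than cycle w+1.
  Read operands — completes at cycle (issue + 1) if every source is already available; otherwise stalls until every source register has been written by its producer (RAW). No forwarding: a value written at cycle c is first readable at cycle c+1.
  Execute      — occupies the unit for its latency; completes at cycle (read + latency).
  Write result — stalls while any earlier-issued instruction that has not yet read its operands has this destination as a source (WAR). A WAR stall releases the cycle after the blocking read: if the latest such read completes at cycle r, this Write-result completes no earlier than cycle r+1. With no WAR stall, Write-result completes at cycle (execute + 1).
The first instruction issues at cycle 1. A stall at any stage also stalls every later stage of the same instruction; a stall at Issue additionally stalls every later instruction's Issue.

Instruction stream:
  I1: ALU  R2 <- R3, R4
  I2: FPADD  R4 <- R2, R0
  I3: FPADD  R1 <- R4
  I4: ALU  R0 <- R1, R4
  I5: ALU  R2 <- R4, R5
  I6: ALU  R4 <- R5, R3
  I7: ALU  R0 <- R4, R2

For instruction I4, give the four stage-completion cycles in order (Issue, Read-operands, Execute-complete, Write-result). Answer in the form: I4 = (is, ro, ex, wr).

I4 = (11, 16, 17, 18)

I1 -> (1, 2, 3, 4)
I2 -> (2, 5, 8, 9)  // RAW R2: wait I1 write@4
I3 -> (10, 11, 14, 15)  // struct: FPADD busy until I2 writes@9
I4 -> (11, 16, 17, 18)  // RAW R1: wait I3 write@15
I5 -> (19, 20, 21, 22)  // struct: ALU busy until I4 writes@18
I6 -> (23, 24, 25, 26)  // struct: ALU busy until I5 writes@22
I7 -> (27, 28, 29, 30)  // struct: ALU busy until I6 writes@26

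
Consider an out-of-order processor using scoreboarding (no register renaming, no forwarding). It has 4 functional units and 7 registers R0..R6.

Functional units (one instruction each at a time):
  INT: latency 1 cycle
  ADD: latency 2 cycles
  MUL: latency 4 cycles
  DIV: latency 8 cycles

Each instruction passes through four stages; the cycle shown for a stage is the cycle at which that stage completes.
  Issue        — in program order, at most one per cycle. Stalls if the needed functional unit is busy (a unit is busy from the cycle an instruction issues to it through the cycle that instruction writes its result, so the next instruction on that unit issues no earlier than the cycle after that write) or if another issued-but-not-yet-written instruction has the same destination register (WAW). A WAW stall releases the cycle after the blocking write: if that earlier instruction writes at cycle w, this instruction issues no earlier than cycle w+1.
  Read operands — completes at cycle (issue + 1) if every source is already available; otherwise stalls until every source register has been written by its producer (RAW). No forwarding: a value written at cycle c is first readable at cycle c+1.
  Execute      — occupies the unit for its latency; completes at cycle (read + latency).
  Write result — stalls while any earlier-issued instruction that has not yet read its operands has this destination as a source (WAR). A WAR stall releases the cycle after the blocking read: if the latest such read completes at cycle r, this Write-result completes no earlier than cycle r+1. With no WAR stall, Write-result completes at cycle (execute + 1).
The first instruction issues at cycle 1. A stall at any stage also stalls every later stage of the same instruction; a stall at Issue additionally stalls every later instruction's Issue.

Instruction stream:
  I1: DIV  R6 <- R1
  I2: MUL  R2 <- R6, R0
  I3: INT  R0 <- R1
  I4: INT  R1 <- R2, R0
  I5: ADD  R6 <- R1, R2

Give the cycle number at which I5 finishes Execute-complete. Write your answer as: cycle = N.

I1 -> (1, 2, 10, 11)
I2 -> (2, 12, 16, 17)  // RAW R6: wait I1 write@11
I3 -> (3, 4, 5, 13)  // WAR R0: wait I2 read@12
I4 -> (14, 18, 19, 20)  // struct: INT busy until I3 writes@13, RAW R2: wait I2 write@17
I5 -> (15, 21, 23, 24)  // RAW R1: wait I4 write@20

cycle = 23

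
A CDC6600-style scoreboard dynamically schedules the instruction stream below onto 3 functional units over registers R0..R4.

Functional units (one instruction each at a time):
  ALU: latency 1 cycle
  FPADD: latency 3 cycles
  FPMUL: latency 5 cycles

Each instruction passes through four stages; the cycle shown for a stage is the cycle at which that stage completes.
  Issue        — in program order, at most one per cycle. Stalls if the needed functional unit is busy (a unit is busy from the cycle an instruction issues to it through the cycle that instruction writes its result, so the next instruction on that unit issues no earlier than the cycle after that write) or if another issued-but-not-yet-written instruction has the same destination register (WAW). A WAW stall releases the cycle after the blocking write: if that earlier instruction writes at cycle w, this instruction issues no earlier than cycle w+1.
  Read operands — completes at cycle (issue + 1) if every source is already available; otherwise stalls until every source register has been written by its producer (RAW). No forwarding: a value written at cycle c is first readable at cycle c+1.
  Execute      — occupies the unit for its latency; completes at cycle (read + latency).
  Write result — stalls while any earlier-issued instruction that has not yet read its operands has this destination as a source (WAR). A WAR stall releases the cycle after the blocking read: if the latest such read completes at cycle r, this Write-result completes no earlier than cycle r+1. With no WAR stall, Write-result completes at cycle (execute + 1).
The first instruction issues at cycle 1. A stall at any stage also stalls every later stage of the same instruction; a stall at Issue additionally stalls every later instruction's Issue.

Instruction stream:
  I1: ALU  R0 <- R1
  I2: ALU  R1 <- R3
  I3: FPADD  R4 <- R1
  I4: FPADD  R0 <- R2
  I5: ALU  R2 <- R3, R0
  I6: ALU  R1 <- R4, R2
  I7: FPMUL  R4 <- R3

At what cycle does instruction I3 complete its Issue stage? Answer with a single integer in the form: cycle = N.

t=1  I1 issues→ALU
t=2  I1 reads
t=3  I1 exec-done
t=4  I1 writes R0
t=5  I2 issues→ALU
t=6  I2 reads | I3 issues→FPADD
t=7  I2 exec-done
t=8  I2 writes R1
t=9  I3 reads
t=12  I3 exec-done
t=13  I3 writes R4
t=14  I4 issues→FPADD
t=15  I4 reads | I5 issues→ALU
t=18  I4 exec-done
t=19  I4 writes R0
t=20  I5 reads
t=21  I5 exec-done
t=22  I5 writes R2
t=23  I6 issues→ALU
t=24  I6 reads | I7 issues→FPMUL
t=25  I6 exec-done | I7 reads
t=26  I6 writes R1
t=30  I7 exec-done
t=31  I7 writes R4

cycle = 6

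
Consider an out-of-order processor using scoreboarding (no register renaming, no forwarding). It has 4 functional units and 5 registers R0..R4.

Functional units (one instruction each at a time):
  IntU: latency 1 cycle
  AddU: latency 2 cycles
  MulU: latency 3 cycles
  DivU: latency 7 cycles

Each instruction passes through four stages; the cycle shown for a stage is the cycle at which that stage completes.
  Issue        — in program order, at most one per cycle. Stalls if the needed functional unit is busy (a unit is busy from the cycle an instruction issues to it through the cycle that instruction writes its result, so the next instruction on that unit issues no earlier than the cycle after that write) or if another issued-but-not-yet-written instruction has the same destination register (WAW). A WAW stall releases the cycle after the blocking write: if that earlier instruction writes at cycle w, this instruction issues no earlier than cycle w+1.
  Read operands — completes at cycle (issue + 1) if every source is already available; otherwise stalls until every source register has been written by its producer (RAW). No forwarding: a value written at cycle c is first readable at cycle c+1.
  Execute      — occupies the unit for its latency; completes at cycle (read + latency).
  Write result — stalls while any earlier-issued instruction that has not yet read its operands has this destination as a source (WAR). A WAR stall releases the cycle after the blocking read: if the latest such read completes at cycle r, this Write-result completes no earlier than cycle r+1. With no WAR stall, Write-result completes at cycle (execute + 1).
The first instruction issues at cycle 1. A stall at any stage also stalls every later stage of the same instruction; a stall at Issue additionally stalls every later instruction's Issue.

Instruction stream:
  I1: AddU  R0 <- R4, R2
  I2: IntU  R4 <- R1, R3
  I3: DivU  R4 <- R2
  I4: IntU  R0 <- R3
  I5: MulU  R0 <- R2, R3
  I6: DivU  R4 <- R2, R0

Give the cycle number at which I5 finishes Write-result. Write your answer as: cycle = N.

1) issue 1, read 2, done 4, write 5
2) issue 2, read 3, done 4, write 5
3) issue 6, read 7, done 14, write 15  <WAW R4: wait I2 write@5>
4) issue 7, read 8, done 9, write 10
5) issue 11, read 12, done 15, write 16  <WAW R0: wait I4 write@10>
6) issue 16, read 17, done 24, write 25  <struct: DivU busy until I3 writes@15>

cycle = 16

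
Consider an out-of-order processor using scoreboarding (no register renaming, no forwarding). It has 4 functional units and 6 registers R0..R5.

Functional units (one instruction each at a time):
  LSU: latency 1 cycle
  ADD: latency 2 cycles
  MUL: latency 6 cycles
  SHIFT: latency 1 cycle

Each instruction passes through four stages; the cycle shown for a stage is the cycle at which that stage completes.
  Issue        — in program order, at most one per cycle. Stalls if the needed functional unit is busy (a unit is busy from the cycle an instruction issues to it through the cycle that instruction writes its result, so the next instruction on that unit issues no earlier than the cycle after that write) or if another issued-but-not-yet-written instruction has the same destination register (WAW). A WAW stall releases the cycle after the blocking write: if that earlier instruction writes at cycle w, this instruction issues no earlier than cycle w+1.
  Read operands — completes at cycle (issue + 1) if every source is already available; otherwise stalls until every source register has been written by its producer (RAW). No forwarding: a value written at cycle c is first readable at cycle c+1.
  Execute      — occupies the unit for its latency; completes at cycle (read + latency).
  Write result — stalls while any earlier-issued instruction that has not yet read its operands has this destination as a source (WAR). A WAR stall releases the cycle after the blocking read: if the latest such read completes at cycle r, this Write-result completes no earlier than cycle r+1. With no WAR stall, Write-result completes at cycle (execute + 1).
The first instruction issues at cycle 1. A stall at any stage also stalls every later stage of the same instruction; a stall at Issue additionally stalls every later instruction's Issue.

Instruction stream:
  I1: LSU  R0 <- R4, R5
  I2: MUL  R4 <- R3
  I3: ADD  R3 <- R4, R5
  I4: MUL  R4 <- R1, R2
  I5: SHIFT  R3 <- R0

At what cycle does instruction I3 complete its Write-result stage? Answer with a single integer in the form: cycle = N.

I1  is:1  ro:2  ex:3  wr:4
I2  is:2  ro:3  ex:9  wr:10
I3  is:3  ro:11  ex:13  wr:14  — RAW R4: wait I2 write@10
I4  is:11  ro:12  ex:18  wr:19  — struct: MUL busy until I2 writes@10
I5  is:15  ro:16  ex:17  wr:18  — WAW R3: wait I3 write@14

cycle = 14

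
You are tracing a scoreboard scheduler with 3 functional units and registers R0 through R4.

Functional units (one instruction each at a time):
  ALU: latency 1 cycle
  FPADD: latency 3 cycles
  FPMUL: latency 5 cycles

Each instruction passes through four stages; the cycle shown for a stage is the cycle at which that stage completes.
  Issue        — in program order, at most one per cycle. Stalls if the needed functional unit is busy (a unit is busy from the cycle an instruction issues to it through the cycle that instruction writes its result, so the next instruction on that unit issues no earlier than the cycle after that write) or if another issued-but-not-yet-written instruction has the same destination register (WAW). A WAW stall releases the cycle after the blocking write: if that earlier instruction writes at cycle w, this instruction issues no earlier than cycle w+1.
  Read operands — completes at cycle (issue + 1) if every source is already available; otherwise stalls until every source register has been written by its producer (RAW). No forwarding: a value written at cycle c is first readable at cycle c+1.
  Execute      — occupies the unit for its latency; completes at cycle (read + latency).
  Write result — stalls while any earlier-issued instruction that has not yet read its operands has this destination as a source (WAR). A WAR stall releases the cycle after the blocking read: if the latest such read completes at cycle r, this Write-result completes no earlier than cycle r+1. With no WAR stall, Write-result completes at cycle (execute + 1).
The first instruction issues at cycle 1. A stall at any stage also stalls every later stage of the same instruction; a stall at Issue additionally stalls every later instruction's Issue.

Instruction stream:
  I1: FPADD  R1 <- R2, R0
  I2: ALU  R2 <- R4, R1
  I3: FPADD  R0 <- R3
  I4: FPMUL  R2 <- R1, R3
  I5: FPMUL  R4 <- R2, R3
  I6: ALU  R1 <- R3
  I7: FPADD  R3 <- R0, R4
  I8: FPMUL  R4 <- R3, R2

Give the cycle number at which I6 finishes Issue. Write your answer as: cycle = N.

cycle = 19

[1] issue I1 (FPADD)
[2] I1 read-ops · issue I2 (ALU)
[5] I1 finished on FPADD
[6] I1→R1
[7] I2 read-ops · issue I3 (FPADD)
[8] I2 finished on ALU · I3 read-ops
[9] I2→R2
[10] issue I4 (FPMUL)
[11] I3 finished on FPADD · I4 read-ops
[12] I3→R0
[16] I4 finished on FPMUL
[17] I4→R2
[18] issue I5 (FPMUL)
[19] I5 read-ops · issue I6 (ALU)
[20] I6 read-ops · issue I7 (FPADD)
[21] I6 finished on ALU
[22] I6→R1
[24] I5 finished on FPMUL
[25] I5→R4
[26] I7 read-ops · issue I8 (FPMUL)
[29] I7 finished on FPADD
[30] I7→R3
[31] I8 read-ops
[36] I8 finished on FPMUL
[37] I8→R4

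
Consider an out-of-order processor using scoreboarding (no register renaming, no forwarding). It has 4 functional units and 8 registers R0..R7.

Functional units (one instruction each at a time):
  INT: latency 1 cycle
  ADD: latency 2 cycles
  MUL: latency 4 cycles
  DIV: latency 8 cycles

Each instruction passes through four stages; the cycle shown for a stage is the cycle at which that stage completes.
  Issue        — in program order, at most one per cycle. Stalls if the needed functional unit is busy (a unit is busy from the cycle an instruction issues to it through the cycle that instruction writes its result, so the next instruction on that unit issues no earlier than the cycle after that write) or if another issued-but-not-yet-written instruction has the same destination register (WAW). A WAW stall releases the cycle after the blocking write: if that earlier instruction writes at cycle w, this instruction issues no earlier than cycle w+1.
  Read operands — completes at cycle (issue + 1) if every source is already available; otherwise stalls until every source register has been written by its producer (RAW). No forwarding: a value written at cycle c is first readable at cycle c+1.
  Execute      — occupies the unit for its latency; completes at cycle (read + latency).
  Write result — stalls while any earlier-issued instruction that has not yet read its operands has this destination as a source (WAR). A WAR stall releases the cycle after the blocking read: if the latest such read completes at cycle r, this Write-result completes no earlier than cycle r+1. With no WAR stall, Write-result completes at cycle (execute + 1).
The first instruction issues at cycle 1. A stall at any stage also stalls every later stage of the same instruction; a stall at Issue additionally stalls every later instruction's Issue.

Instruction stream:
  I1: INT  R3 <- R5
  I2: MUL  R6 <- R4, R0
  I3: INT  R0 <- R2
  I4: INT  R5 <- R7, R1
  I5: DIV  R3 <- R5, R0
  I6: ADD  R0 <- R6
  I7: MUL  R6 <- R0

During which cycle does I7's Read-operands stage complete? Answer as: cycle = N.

cycle = 16

[1] issue I1 (INT)
[2] I1 read-ops | issue I2 (MUL)
[3] I1 finished on INT | I2 read-ops
[4] I1→R3
[5] issue I3 (INT)
[6] I3 read-ops
[7] I2 finished on MUL | I3 finished on INT
[8] I2→R6 | I3→R0
[9] issue I4 (INT)
[10] I4 read-ops | issue I5 (DIV)
[11] I4 finished on INT | issue I6 (ADD)
[12] I4→R5 | I6 read-ops | issue I7 (MUL)
[13] I5 read-ops
[14] I6 finished on ADD
[15] I6→R0
[16] I7 read-ops
[20] I7 finished on MUL
[21] I5 finished on DIV | I7→R6
[22] I5→R3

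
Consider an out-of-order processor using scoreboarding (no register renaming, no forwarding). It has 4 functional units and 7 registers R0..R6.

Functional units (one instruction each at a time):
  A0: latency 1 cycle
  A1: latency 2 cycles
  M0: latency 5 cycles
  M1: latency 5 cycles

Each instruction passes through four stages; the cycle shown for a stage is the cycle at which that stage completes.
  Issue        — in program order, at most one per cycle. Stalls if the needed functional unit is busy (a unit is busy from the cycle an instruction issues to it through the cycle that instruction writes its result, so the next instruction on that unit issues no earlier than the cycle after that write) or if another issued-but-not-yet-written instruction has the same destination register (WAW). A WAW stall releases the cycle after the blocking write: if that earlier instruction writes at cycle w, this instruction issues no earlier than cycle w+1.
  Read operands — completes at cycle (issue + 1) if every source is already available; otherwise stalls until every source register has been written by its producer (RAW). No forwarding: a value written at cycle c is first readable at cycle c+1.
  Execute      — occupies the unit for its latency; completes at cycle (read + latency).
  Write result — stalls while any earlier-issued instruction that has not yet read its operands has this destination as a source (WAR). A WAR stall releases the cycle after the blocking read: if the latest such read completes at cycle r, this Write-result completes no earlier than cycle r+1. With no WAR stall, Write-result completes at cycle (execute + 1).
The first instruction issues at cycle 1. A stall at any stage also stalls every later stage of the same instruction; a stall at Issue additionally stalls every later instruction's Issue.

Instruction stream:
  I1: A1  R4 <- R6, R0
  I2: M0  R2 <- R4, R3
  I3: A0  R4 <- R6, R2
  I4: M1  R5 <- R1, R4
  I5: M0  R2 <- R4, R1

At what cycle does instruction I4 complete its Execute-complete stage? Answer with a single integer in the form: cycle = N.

cycle = 21

I1  is:1  ro:2  ex:4  wr:5
I2  is:2  ro:6  ex:11  wr:12  — RAW R4: wait I1 write@5
I3  is:6  ro:13  ex:14  wr:15  — WAW R4: wait I1 write@5, RAW R2: wait I2 write@12
I4  is:7  ro:16  ex:21  wr:22  — RAW R4: wait I3 write@15
I5  is:13  ro:16  ex:21  wr:22  — struct: M0 busy until I2 writes@12, RAW R4: wait I3 write@15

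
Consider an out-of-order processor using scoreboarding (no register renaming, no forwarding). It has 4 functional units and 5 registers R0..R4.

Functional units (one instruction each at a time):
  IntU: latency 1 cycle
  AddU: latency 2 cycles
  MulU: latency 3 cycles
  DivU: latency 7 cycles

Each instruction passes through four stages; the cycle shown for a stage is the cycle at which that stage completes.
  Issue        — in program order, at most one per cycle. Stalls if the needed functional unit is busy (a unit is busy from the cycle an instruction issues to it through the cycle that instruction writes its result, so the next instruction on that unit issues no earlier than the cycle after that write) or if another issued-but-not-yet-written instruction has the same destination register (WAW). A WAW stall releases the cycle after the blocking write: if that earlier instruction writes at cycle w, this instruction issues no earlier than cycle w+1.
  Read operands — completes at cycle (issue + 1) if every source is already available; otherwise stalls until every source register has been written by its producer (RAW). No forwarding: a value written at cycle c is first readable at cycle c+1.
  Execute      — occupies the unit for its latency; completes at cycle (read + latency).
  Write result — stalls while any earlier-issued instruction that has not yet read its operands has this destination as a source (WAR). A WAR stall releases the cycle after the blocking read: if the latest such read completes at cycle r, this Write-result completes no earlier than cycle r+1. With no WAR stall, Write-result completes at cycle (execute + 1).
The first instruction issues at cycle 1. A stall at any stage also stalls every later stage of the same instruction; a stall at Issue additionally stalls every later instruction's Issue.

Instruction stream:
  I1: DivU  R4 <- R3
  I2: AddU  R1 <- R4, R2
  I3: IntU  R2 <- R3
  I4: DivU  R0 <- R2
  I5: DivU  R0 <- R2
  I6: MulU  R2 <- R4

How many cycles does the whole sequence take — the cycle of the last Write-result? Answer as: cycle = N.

cycle = 31

[1] issue I1 (DivU)
[2] I1 read-ops, issue I2 (AddU)
[3] issue I3 (IntU)
[4] I3 read-ops
[5] I3 finished on IntU
[9] I1 finished on DivU
[10] I1→R4
[11] I2 read-ops, issue I4 (DivU)
[12] I3→R2
[13] I2 finished on AddU, I4 read-ops
[14] I2→R1
[20] I4 finished on DivU
[21] I4→R0
[22] issue I5 (DivU)
[23] I5 read-ops, issue I6 (MulU)
[24] I6 read-ops
[27] I6 finished on MulU
[28] I6→R2
[30] I5 finished on DivU
[31] I5→R0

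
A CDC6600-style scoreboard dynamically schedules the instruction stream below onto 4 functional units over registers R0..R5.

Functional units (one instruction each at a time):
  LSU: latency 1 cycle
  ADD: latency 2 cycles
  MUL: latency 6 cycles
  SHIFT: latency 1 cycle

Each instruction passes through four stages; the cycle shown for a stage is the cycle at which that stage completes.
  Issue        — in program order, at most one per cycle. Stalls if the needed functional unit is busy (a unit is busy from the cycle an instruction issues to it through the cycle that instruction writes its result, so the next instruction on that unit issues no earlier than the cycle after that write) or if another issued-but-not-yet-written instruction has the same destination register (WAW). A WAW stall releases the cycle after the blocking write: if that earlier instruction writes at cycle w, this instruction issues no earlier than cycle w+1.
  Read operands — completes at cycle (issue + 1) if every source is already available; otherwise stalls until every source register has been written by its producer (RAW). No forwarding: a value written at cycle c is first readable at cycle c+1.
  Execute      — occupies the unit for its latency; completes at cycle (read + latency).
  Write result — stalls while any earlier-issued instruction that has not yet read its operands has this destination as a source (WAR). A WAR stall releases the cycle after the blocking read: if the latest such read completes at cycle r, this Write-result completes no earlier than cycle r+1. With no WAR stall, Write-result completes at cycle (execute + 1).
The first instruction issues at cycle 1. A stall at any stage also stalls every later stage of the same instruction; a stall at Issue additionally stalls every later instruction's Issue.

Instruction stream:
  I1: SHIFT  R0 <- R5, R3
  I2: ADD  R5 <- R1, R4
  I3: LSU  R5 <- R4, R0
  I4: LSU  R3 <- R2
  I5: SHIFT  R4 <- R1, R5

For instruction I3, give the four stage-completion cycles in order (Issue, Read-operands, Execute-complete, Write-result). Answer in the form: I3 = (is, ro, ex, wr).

I1: IS=1 RO=2 EX=3 WR=4
I2: IS=2 RO=3 EX=5 WR=6
I3: IS=7 RO=8 EX=9 WR=10  [WAW R5: wait I2 write@6]
I4: IS=11 RO=12 EX=13 WR=14  [struct: LSU busy until I3 writes@10]
I5: IS=12 RO=13 EX=14 WR=15

I3 = (7, 8, 9, 10)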